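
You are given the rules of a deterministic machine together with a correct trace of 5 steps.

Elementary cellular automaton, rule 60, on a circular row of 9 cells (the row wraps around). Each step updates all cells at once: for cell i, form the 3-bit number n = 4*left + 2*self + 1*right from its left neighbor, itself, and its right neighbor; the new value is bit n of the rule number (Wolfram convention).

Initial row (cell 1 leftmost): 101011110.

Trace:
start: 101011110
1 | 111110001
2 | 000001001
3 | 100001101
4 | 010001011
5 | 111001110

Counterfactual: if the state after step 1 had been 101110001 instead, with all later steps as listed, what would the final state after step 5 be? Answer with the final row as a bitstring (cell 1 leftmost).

state after step 1 := 101110001
2 | 011001001
3 | 110101101
4 | 001111011
5 | 101000110

101000110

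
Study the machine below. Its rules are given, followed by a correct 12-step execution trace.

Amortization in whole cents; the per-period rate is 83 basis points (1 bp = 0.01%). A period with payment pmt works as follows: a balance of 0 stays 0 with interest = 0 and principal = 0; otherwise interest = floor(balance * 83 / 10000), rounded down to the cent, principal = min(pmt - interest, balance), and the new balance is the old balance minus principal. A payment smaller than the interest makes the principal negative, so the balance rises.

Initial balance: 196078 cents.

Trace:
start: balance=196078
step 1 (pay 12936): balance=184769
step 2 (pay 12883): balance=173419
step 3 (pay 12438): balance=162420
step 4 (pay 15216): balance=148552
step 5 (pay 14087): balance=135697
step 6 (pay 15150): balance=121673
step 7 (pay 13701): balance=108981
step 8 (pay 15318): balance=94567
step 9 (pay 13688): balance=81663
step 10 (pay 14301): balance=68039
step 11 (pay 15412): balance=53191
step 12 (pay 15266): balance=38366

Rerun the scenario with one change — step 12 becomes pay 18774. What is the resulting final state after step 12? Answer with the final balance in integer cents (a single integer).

34858

(re-executing from step 12 with the substitution; state before step 12: balance=53191)
step 12 (pay 18774): balance=34858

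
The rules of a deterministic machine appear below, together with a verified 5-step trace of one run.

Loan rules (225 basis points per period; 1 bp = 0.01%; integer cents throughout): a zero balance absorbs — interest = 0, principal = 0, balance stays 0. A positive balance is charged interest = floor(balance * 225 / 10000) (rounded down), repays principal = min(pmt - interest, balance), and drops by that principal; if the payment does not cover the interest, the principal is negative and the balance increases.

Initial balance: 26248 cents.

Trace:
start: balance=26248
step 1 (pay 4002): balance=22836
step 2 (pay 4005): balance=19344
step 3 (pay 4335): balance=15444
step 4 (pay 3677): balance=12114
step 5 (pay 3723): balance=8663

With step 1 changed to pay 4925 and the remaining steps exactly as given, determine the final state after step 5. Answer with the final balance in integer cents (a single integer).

(re-executing from step 1 with the substitution; state before step 1: balance=26248)
step 1 (pay 4925): balance=21913
step 2 (pay 4005): balance=18401
step 3 (pay 4335): balance=14480
step 4 (pay 3677): balance=11128
step 5 (pay 3723): balance=7655

7655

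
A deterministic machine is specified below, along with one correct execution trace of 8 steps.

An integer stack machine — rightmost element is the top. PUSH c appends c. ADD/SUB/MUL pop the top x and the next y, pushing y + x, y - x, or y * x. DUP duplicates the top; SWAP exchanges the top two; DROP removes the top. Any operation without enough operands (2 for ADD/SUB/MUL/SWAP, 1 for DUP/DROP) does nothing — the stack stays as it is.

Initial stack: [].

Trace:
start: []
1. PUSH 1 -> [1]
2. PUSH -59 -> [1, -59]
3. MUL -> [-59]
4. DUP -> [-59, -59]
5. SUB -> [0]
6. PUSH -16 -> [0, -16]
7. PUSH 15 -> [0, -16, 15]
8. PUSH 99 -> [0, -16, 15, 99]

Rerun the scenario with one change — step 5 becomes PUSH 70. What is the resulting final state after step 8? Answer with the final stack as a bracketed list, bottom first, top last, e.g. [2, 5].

(re-executing from step 5 with the substitution; state before step 5: [-59, -59])
5. PUSH 70 -> [-59, -59, 70]
6. PUSH -16 -> [-59, -59, 70, -16]
7. PUSH 15 -> [-59, -59, 70, -16, 15]
8. PUSH 99 -> [-59, -59, 70, -16, 15, 99]

[-59, -59, 70, -16, 15, 99]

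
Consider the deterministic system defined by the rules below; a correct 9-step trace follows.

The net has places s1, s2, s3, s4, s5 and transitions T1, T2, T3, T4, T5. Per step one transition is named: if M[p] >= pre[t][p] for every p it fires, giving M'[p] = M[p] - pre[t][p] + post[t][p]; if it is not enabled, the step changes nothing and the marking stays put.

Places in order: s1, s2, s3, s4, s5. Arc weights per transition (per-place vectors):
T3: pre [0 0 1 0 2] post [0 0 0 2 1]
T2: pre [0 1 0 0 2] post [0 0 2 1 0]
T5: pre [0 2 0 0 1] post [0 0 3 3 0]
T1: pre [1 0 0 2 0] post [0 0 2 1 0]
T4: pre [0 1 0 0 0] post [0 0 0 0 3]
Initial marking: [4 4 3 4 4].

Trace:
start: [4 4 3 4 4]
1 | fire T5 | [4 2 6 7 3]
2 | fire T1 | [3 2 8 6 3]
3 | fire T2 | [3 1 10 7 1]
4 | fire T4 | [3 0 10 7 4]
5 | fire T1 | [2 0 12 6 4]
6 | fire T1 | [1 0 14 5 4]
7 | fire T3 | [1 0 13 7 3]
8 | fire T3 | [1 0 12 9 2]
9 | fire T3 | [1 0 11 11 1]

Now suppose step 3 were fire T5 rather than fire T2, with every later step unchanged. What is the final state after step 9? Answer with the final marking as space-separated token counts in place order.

(re-executing from step 3 with the substitution; state before step 3: [3 2 8 6 3])
3 | fire T5 | [3 0 11 9 2]
4 | fire T4 | [3 0 11 9 2]
5 | fire T1 | [2 0 13 8 2]
6 | fire T1 | [1 0 15 7 2]
7 | fire T3 | [1 0 14 9 1]
8 | fire T3 | [1 0 14 9 1]
9 | fire T3 | [1 0 14 9 1]

1 0 14 9 1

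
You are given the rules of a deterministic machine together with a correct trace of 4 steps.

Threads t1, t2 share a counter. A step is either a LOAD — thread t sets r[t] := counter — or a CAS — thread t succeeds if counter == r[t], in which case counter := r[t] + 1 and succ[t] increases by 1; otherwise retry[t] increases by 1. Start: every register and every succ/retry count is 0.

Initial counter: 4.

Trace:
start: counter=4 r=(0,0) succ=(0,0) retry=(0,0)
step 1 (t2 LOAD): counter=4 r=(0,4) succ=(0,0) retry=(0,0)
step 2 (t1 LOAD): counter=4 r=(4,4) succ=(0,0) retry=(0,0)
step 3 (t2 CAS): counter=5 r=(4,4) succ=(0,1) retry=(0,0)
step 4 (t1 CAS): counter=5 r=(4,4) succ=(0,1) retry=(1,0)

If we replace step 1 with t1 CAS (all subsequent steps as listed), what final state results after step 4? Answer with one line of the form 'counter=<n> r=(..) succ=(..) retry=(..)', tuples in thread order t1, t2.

(re-executing from step 1 with the substitution; state before step 1: counter=4 r=(0,0) succ=(0,0) retry=(0,0))
step 1 (t1 CAS): counter=4 r=(0,0) succ=(0,0) retry=(1,0)
step 2 (t1 LOAD): counter=4 r=(4,0) succ=(0,0) retry=(1,0)
step 3 (t2 CAS): counter=4 r=(4,0) succ=(0,0) retry=(1,1)
step 4 (t1 CAS): counter=5 r=(4,0) succ=(1,0) retry=(1,1)

counter=5 r=(4,0) succ=(1,0) retry=(1,1)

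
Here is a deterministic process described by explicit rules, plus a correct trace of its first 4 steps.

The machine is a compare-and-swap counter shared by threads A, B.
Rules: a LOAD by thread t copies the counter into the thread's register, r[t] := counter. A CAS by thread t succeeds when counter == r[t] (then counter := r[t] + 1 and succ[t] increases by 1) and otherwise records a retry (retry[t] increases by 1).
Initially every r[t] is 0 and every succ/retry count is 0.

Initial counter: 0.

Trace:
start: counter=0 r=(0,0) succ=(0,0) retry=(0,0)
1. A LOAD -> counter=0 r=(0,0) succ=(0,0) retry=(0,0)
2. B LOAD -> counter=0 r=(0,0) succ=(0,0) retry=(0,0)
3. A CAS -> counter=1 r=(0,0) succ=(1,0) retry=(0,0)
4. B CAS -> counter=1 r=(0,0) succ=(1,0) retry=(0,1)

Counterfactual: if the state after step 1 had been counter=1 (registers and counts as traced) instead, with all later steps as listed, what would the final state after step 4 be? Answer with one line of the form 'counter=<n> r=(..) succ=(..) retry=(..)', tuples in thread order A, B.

counter=2 r=(0,1) succ=(0,1) retry=(1,0)

state after step 1 := counter=1 r=(0,0) succ=(0,0) retry=(0,0)
2. B LOAD -> counter=1 r=(0,1) succ=(0,0) retry=(0,0)
3. A CAS -> counter=1 r=(0,1) succ=(0,0) retry=(1,0)
4. B CAS -> counter=2 r=(0,1) succ=(0,1) retry=(1,0)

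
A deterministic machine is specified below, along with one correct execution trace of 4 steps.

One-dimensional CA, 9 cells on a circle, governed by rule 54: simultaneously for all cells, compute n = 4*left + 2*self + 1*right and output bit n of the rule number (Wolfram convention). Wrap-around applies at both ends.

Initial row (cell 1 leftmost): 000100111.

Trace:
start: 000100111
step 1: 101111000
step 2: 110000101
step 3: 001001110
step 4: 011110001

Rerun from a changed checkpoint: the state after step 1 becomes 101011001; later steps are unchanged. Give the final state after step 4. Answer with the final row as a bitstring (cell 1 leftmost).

state after step 1 := 101011001
step 2: 011100110
step 3: 100011001
step 4: 010100110

010100110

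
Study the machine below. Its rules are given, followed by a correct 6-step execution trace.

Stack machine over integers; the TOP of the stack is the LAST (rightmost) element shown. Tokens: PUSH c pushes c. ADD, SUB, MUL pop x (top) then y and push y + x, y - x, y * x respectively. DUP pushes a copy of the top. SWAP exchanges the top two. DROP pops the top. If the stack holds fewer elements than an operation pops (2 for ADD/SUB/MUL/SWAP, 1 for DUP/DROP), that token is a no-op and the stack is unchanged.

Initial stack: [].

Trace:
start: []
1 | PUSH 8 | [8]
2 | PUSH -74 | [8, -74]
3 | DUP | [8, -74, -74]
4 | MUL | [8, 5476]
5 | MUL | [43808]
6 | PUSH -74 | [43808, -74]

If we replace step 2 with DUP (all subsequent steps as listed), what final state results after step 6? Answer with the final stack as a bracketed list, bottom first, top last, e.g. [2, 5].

(re-executing from step 2 with the substitution; state before step 2: [8])
2 | DUP | [8, 8]
3 | DUP | [8, 8, 8]
4 | MUL | [8, 64]
5 | MUL | [512]
6 | PUSH -74 | [512, -74]

[512, -74]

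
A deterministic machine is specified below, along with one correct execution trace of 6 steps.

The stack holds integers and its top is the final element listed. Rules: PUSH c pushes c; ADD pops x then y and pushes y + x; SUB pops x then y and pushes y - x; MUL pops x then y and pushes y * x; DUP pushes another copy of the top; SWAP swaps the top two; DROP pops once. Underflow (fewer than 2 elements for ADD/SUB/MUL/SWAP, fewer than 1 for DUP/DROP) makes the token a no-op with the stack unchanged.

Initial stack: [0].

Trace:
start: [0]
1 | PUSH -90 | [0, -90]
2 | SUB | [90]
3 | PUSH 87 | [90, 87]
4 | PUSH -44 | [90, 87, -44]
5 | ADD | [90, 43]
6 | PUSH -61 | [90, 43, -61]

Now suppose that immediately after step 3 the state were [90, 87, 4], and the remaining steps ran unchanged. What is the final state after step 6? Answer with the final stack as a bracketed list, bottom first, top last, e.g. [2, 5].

state after step 3 := [90, 87, 4]
4 | PUSH -44 | [90, 87, 4, -44]
5 | ADD | [90, 87, -40]
6 | PUSH -61 | [90, 87, -40, -61]

[90, 87, -40, -61]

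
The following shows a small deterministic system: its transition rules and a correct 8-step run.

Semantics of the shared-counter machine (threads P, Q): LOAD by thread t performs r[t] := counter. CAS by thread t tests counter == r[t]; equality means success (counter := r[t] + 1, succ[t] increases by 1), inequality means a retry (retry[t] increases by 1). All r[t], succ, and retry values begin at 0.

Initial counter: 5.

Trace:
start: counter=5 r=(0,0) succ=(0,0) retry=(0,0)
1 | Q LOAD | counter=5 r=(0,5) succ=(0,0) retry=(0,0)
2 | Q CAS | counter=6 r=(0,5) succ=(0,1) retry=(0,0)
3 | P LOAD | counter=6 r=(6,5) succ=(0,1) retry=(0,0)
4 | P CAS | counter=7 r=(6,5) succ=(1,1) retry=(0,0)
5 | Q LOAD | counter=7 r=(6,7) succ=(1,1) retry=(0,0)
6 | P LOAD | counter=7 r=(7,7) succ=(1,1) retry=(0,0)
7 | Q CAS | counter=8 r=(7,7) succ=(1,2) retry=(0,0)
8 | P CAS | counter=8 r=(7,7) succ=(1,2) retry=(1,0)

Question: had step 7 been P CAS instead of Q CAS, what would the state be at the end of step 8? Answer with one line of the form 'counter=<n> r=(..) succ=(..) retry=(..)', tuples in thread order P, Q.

(re-executing from step 7 with the substitution; state before step 7: counter=7 r=(7,7) succ=(1,1) retry=(0,0))
7 | P CAS | counter=8 r=(7,7) succ=(2,1) retry=(0,0)
8 | P CAS | counter=8 r=(7,7) succ=(2,1) retry=(1,0)

counter=8 r=(7,7) succ=(2,1) retry=(1,0)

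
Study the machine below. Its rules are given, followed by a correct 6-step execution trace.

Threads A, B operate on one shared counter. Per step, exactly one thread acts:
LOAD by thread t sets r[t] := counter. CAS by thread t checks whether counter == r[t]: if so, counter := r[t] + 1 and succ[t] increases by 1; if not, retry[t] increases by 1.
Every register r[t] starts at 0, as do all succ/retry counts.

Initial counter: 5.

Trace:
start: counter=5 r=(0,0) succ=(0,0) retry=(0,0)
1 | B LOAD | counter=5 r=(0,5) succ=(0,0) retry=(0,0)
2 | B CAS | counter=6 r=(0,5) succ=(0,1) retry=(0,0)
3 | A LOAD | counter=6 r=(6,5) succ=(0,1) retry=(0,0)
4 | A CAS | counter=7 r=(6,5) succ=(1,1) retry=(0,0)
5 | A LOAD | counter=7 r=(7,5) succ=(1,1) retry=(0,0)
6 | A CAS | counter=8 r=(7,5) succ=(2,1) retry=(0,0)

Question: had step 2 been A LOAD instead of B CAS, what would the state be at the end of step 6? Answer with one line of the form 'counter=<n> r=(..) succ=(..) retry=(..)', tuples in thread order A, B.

(re-executing from step 2 with the substitution; state before step 2: counter=5 r=(0,5) succ=(0,0) retry=(0,0))
2 | A LOAD | counter=5 r=(5,5) succ=(0,0) retry=(0,0)
3 | A LOAD | counter=5 r=(5,5) succ=(0,0) retry=(0,0)
4 | A CAS | counter=6 r=(5,5) succ=(1,0) retry=(0,0)
5 | A LOAD | counter=6 r=(6,5) succ=(1,0) retry=(0,0)
6 | A CAS | counter=7 r=(6,5) succ=(2,0) retry=(0,0)

counter=7 r=(6,5) succ=(2,0) retry=(0,0)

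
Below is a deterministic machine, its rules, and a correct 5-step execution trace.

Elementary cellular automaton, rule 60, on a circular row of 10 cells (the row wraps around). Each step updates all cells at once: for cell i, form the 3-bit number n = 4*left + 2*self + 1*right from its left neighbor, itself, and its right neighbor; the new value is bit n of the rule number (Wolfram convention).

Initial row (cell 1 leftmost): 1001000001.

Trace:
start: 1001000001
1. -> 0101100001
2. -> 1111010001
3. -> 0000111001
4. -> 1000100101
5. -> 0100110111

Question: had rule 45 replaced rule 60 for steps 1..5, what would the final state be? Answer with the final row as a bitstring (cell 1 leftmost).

0011010110

(re-executing steps 1..5 under rule 45; state before step 1: 1001000001)
1. -> 0001011101
2. -> 0101110011
3. -> 1111000010
4. -> 1000011011
5. -> 0011010110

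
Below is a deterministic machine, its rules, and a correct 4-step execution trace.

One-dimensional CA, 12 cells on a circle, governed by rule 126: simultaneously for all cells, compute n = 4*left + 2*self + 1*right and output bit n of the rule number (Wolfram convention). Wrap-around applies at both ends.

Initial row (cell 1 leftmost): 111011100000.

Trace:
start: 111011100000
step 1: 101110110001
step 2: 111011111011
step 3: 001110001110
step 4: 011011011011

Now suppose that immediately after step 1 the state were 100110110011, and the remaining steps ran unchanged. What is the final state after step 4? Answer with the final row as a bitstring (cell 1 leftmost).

state after step 1 := 100110110011
step 2: 111111111110
step 3: 100000000011
step 4: 110000000110

110000000110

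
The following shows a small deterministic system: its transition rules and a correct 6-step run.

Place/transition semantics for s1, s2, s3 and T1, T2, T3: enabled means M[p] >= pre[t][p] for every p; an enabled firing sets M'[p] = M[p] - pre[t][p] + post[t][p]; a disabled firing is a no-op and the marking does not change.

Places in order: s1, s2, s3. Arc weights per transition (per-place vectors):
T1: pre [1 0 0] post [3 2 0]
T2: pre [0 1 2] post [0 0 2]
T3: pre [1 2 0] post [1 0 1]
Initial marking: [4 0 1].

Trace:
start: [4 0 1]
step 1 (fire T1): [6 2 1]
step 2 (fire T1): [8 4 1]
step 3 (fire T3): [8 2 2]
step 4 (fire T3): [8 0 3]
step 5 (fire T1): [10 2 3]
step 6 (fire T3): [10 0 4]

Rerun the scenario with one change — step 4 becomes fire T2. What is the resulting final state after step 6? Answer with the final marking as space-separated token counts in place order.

10 1 3

(re-executing from step 4 with the substitution; state before step 4: [8 2 2])
step 4 (fire T2): [8 1 2]
step 5 (fire T1): [10 3 2]
step 6 (fire T3): [10 1 3]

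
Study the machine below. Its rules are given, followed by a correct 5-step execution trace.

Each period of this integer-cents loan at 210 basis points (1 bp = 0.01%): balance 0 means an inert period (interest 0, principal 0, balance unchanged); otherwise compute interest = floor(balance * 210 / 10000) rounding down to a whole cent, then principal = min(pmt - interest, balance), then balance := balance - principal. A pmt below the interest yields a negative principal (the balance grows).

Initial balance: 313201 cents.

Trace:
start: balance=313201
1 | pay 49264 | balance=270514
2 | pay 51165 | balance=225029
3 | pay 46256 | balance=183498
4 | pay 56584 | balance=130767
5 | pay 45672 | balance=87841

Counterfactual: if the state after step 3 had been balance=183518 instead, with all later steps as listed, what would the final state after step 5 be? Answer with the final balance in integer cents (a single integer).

state after step 3 := balance=183518
4 | pay 56584 | balance=130787
5 | pay 45672 | balance=87861

87861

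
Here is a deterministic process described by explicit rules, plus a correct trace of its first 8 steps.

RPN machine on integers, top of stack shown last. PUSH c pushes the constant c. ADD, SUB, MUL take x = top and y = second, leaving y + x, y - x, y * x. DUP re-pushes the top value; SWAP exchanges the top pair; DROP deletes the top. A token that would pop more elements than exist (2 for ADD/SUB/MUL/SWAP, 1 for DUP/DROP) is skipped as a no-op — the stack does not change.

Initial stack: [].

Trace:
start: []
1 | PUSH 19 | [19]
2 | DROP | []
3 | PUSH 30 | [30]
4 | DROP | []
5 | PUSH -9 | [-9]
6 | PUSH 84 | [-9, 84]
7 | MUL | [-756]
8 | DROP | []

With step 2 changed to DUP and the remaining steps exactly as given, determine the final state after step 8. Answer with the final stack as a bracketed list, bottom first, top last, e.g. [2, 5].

[19, 19]

(re-executing from step 2 with the substitution; state before step 2: [19])
2 | DUP | [19, 19]
3 | PUSH 30 | [19, 19, 30]
4 | DROP | [19, 19]
5 | PUSH -9 | [19, 19, -9]
6 | PUSH 84 | [19, 19, -9, 84]
7 | MUL | [19, 19, -756]
8 | DROP | [19, 19]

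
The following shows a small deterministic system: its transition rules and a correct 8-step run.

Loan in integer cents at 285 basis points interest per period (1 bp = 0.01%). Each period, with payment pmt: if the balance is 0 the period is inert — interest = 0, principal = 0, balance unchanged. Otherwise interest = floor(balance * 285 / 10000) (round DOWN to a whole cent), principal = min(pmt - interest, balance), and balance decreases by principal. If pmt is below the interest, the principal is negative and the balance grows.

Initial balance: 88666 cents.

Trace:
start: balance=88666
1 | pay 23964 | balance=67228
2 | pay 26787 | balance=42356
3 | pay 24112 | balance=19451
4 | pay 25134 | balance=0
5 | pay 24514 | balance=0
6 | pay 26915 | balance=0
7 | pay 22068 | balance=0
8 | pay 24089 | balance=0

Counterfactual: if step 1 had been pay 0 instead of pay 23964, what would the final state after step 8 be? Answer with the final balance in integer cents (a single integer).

(re-executing from step 1 with the substitution; state before step 1: balance=88666)
1 | pay 0 | balance=91192
2 | pay 26787 | balance=67003
3 | pay 24112 | balance=44800
4 | pay 25134 | balance=20942
5 | pay 24514 | balance=0
6 | pay 26915 | balance=0
7 | pay 22068 | balance=0
8 | pay 24089 | balance=0

0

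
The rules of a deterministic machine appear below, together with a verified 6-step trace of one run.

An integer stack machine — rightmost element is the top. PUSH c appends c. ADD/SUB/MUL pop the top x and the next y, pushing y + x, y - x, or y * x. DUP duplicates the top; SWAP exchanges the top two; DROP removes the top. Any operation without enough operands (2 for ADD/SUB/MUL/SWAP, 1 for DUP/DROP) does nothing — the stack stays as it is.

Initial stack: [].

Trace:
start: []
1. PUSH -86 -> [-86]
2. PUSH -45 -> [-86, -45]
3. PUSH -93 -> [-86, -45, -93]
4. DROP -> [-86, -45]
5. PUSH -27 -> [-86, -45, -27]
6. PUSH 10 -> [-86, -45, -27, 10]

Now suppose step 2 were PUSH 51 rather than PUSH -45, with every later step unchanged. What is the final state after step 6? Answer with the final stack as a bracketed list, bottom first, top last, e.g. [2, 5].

[-86, 51, -27, 10]

(re-executing from step 2 with the substitution; state before step 2: [-86])
2. PUSH 51 -> [-86, 51]
3. PUSH -93 -> [-86, 51, -93]
4. DROP -> [-86, 51]
5. PUSH -27 -> [-86, 51, -27]
6. PUSH 10 -> [-86, 51, -27, 10]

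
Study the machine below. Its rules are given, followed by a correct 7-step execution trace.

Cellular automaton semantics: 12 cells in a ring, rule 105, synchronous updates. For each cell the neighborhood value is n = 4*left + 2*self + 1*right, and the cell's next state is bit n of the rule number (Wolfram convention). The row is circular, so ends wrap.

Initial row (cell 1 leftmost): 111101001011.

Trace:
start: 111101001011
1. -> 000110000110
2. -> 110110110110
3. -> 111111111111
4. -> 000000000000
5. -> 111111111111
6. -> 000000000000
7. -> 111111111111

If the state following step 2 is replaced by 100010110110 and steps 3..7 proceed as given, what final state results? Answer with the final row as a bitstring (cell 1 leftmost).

101010101010

state after step 2 := 100010110110
3. -> 001001111111
4. -> 000001000001
5. -> 011100011100
6. -> 010101010101
7. -> 101010101010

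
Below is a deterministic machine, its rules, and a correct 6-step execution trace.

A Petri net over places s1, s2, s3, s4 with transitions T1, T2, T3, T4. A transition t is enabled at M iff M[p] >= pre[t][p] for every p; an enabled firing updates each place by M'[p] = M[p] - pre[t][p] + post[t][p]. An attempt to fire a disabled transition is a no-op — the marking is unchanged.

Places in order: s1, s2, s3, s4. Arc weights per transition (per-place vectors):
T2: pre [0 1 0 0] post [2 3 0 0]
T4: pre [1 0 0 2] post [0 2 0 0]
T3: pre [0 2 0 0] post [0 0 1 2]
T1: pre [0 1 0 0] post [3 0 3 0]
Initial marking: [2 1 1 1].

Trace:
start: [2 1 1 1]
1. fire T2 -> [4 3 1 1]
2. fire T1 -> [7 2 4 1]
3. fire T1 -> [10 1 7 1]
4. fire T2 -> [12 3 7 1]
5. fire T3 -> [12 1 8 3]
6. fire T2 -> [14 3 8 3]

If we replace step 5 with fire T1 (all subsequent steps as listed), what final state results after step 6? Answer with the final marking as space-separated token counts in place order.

17 4 10 1

(re-executing from step 5 with the substitution; state before step 5: [12 3 7 1])
5. fire T1 -> [15 2 10 1]
6. fire T2 -> [17 4 10 1]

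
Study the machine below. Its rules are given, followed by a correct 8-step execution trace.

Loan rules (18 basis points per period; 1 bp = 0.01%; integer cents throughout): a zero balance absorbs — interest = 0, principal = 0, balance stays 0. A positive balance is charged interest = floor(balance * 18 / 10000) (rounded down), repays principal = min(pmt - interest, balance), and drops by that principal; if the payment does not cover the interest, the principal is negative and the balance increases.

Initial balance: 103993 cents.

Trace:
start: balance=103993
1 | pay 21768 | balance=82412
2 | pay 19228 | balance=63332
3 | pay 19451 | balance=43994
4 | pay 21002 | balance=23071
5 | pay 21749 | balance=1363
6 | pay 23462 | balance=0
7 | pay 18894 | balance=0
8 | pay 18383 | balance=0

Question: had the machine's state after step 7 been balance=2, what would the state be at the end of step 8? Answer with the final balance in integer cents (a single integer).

state after step 7 := balance=2
8 | pay 18383 | balance=0

0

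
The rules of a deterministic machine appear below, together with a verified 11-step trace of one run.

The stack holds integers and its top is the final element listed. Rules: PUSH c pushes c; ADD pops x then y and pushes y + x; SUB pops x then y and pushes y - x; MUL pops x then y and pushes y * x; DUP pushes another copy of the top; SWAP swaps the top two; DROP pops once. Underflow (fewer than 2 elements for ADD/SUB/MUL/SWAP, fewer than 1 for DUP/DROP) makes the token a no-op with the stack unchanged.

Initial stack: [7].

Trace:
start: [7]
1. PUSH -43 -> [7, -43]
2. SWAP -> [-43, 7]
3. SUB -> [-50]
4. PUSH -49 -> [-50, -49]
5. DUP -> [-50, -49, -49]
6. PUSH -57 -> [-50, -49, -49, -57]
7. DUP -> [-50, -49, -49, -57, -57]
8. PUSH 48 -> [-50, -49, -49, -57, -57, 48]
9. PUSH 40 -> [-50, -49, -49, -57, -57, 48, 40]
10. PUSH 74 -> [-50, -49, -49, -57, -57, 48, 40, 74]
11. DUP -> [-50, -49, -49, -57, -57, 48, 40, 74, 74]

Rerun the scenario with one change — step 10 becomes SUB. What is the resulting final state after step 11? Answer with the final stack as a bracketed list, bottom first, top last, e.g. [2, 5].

(re-executing from step 10 with the substitution; state before step 10: [-50, -49, -49, -57, -57, 48, 40])
10. SUB -> [-50, -49, -49, -57, -57, 8]
11. DUP -> [-50, -49, -49, -57, -57, 8, 8]

[-50, -49, -49, -57, -57, 8, 8]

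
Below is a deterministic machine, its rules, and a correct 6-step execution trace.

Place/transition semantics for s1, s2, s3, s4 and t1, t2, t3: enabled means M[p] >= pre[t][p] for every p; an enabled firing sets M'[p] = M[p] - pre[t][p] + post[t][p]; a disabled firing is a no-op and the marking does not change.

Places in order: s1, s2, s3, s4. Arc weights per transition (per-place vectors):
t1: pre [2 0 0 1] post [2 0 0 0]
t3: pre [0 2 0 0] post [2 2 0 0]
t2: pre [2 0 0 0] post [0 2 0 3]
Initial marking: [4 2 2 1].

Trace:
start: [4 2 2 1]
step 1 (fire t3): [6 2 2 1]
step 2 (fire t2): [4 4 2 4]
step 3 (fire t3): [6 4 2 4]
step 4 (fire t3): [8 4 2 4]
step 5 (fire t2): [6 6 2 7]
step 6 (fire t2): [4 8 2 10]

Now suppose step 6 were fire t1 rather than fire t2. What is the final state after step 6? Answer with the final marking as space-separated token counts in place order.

6 6 2 6

(re-executing from step 6 with the substitution; state before step 6: [6 6 2 7])
step 6 (fire t1): [6 6 2 6]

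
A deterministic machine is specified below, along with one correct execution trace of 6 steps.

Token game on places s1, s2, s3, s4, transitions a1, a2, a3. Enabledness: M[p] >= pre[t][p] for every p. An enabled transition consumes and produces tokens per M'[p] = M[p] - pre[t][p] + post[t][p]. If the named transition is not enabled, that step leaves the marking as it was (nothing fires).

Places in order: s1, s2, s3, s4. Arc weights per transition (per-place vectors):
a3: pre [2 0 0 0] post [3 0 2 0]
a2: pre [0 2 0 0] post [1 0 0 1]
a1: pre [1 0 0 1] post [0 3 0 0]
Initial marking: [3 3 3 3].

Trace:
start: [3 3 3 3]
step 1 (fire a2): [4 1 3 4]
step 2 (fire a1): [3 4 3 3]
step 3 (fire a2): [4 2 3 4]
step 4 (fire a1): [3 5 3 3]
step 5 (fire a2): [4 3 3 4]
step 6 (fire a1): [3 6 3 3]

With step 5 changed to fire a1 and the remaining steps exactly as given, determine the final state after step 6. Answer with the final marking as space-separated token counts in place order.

(re-executing from step 5 with the substitution; state before step 5: [3 5 3 3])
step 5 (fire a1): [2 8 3 2]
step 6 (fire a1): [1 11 3 1]

1 11 3 1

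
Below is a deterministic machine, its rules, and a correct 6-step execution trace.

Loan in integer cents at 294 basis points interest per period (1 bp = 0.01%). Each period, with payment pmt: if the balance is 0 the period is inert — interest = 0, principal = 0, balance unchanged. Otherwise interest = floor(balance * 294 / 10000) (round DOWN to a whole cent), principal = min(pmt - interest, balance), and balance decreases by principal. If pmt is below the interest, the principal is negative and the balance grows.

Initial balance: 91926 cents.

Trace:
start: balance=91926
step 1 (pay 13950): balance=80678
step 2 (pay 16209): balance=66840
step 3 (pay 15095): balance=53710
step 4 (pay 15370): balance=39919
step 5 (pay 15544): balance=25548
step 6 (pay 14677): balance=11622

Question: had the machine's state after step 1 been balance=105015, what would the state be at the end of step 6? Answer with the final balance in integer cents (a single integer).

39753

state after step 1 := balance=105015
step 2 (pay 16209): balance=91893
step 3 (pay 15095): balance=79499
step 4 (pay 15370): balance=66466
step 5 (pay 15544): balance=52876
step 6 (pay 14677): balance=39753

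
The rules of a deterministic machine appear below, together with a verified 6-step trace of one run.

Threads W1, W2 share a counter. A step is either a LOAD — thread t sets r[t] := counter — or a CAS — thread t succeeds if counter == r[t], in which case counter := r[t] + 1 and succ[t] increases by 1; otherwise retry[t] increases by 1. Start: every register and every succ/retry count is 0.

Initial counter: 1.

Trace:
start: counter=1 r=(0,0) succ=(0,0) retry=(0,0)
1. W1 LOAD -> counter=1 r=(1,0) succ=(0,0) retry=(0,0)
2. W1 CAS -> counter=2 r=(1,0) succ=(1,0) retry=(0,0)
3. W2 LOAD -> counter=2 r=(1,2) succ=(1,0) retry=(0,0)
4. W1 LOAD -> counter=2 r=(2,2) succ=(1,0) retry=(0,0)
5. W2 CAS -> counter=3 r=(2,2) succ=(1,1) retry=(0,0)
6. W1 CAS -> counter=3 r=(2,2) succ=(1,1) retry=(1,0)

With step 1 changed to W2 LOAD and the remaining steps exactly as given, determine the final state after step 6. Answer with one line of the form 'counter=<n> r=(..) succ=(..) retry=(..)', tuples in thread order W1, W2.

counter=2 r=(1,1) succ=(0,1) retry=(2,0)

(re-executing from step 1 with the substitution; state before step 1: counter=1 r=(0,0) succ=(0,0) retry=(0,0))
1. W2 LOAD -> counter=1 r=(0,1) succ=(0,0) retry=(0,0)
2. W1 CAS -> counter=1 r=(0,1) succ=(0,0) retry=(1,0)
3. W2 LOAD -> counter=1 r=(0,1) succ=(0,0) retry=(1,0)
4. W1 LOAD -> counter=1 r=(1,1) succ=(0,0) retry=(1,0)
5. W2 CAS -> counter=2 r=(1,1) succ=(0,1) retry=(1,0)
6. W1 CAS -> counter=2 r=(1,1) succ=(0,1) retry=(2,0)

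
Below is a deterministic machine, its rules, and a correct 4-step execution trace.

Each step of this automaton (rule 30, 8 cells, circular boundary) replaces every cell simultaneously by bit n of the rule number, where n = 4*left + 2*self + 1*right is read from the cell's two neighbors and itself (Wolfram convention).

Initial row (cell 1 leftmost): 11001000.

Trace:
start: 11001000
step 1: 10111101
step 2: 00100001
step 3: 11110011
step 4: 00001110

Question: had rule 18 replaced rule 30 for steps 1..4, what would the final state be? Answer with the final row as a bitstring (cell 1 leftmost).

11010010

(re-executing steps 1..4 under rule 18; state before step 1: 11001000)
step 1: 00110101
step 2: 11000000
step 3: 00100001
step 4: 11010010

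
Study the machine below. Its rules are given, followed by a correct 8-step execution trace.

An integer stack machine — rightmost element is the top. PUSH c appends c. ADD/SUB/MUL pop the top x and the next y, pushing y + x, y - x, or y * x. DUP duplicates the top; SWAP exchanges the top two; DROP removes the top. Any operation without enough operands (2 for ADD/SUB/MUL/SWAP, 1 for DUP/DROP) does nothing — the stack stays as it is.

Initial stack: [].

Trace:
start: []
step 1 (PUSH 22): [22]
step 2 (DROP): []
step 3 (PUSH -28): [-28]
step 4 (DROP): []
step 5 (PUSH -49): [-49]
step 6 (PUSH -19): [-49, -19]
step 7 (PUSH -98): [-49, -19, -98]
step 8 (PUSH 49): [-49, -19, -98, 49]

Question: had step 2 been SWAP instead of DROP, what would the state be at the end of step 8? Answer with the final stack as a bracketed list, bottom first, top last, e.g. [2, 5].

(re-executing from step 2 with the substitution; state before step 2: [22])
step 2 (SWAP): [22]
step 3 (PUSH -28): [22, -28]
step 4 (DROP): [22]
step 5 (PUSH -49): [22, -49]
step 6 (PUSH -19): [22, -49, -19]
step 7 (PUSH -98): [22, -49, -19, -98]
step 8 (PUSH 49): [22, -49, -19, -98, 49]

[22, -49, -19, -98, 49]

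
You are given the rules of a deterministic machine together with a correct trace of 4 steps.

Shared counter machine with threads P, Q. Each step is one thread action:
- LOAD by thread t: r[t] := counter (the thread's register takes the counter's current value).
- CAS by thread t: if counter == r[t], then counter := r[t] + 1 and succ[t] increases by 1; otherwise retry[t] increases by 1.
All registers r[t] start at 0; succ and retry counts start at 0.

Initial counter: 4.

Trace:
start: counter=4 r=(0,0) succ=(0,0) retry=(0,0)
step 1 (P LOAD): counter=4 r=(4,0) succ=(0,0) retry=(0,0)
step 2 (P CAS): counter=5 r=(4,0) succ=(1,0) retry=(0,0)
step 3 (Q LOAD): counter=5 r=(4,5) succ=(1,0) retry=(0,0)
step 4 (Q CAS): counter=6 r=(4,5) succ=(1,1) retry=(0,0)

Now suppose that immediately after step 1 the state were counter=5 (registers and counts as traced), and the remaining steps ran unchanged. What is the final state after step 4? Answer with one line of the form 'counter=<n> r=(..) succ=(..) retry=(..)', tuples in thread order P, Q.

state after step 1 := counter=5 r=(4,0) succ=(0,0) retry=(0,0)
step 2 (P CAS): counter=5 r=(4,0) succ=(0,0) retry=(1,0)
step 3 (Q LOAD): counter=5 r=(4,5) succ=(0,0) retry=(1,0)
step 4 (Q CAS): counter=6 r=(4,5) succ=(0,1) retry=(1,0)

counter=6 r=(4,5) succ=(0,1) retry=(1,0)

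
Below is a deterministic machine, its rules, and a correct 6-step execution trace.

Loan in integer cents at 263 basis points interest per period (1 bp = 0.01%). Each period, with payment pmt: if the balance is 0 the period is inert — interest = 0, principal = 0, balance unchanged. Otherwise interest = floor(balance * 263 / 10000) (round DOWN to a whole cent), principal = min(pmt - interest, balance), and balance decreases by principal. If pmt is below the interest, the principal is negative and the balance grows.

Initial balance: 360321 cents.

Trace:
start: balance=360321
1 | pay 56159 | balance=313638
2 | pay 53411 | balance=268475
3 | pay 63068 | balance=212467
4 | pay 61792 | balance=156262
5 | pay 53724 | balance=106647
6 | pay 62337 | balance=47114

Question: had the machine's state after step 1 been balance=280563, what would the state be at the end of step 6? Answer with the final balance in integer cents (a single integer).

9456

state after step 1 := balance=280563
2 | pay 53411 | balance=234530
3 | pay 63068 | balance=177630
4 | pay 61792 | balance=120509
5 | pay 53724 | balance=69954
6 | pay 62337 | balance=9456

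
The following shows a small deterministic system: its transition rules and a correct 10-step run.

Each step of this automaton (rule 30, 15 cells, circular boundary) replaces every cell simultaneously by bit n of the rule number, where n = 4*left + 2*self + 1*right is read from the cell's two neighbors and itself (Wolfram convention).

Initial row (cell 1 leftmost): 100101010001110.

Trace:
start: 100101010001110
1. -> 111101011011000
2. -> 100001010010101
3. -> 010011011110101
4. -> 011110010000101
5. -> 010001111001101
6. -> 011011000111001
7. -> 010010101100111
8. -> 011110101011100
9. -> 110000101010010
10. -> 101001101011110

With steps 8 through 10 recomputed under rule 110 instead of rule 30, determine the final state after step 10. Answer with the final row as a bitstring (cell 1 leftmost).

(re-executing steps 8..10 under rule 110; state before step 8: 010010101100111)
8. -> 110111111101101
9. -> 011100000111111
10. -> 110100001100001

110100001100001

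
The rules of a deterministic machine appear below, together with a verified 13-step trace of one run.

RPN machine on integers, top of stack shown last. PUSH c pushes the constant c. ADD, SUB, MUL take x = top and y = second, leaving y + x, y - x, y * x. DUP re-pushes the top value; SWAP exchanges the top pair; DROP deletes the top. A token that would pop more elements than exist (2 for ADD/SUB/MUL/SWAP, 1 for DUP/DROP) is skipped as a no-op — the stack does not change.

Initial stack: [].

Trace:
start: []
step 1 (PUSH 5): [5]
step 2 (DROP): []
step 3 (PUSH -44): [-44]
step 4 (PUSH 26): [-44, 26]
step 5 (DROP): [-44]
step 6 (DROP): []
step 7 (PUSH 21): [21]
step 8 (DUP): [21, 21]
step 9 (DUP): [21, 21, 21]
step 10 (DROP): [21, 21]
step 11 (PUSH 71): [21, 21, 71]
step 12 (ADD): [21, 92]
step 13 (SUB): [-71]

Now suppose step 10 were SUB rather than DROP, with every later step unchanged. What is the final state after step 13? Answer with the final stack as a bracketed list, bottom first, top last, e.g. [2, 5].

(re-executing from step 10 with the substitution; state before step 10: [21, 21, 21])
step 10 (SUB): [21, 0]
step 11 (PUSH 71): [21, 0, 71]
step 12 (ADD): [21, 71]
step 13 (SUB): [-50]

[-50]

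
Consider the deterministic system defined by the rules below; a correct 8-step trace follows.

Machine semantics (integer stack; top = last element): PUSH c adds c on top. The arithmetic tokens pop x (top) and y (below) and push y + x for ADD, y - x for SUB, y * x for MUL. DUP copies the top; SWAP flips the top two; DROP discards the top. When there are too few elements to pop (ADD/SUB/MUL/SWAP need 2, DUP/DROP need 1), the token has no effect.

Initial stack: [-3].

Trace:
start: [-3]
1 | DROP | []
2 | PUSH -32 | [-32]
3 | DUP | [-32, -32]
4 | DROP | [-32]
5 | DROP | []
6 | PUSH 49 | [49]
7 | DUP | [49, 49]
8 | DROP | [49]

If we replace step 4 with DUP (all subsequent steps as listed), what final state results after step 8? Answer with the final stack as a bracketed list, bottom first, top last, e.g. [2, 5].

[-32, -32, 49]

(re-executing from step 4 with the substitution; state before step 4: [-32, -32])
4 | DUP | [-32, -32, -32]
5 | DROP | [-32, -32]
6 | PUSH 49 | [-32, -32, 49]
7 | DUP | [-32, -32, 49, 49]
8 | DROP | [-32, -32, 49]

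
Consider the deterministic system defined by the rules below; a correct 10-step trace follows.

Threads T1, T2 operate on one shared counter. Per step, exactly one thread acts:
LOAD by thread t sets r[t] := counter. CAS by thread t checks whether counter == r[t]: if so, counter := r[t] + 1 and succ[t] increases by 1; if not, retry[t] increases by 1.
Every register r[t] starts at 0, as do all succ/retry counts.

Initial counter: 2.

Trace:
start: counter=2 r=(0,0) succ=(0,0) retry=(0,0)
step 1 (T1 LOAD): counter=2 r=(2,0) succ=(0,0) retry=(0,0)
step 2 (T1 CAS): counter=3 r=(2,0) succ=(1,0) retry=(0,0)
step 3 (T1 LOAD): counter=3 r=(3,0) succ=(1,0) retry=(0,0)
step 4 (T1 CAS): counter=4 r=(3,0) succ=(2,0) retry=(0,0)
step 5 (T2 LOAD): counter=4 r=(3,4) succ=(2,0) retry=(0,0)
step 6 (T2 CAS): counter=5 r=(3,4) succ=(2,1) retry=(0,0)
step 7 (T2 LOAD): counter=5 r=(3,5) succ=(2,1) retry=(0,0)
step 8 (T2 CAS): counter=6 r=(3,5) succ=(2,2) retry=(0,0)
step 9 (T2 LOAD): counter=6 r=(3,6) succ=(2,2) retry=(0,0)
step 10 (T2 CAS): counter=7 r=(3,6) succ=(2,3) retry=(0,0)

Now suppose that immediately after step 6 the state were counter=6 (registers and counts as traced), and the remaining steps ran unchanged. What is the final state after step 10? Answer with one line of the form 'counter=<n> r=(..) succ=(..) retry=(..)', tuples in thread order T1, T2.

state after step 6 := counter=6 r=(3,4) succ=(2,1) retry=(0,0)
step 7 (T2 LOAD): counter=6 r=(3,6) succ=(2,1) retry=(0,0)
step 8 (T2 CAS): counter=7 r=(3,6) succ=(2,2) retry=(0,0)
step 9 (T2 LOAD): counter=7 r=(3,7) succ=(2,2) retry=(0,0)
step 10 (T2 CAS): counter=8 r=(3,7) succ=(2,3) retry=(0,0)

counter=8 r=(3,7) succ=(2,3) retry=(0,0)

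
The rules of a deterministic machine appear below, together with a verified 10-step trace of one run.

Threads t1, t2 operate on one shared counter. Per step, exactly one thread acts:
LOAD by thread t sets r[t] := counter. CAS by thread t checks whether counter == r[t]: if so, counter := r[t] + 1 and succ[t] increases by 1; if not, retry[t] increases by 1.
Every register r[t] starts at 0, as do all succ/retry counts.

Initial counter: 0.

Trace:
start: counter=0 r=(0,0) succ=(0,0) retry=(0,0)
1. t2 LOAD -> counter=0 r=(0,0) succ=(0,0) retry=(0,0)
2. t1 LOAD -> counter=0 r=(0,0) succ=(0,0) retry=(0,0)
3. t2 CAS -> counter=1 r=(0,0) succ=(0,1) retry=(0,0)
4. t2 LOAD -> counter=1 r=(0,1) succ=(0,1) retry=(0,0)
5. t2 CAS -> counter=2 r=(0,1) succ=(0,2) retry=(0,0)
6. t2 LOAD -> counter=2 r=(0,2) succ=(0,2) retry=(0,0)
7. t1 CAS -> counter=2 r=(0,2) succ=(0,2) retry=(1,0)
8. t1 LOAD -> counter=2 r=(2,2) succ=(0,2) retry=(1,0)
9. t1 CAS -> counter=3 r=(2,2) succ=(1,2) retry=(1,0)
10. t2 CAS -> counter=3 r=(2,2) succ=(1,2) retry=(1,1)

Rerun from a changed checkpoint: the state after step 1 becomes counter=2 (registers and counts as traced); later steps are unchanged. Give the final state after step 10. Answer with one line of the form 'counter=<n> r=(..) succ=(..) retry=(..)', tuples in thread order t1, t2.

state after step 1 := counter=2 r=(0,0) succ=(0,0) retry=(0,0)
2. t1 LOAD -> counter=2 r=(2,0) succ=(0,0) retry=(0,0)
3. t2 CAS -> counter=2 r=(2,0) succ=(0,0) retry=(0,1)
4. t2 LOAD -> counter=2 r=(2,2) succ=(0,0) retry=(0,1)
5. t2 CAS -> counter=3 r=(2,2) succ=(0,1) retry=(0,1)
6. t2 LOAD -> counter=3 r=(2,3) succ=(0,1) retry=(0,1)
7. t1 CAS -> counter=3 r=(2,3) succ=(0,1) retry=(1,1)
8. t1 LOAD -> counter=3 r=(3,3) succ=(0,1) retry=(1,1)
9. t1 CAS -> counter=4 r=(3,3) succ=(1,1) retry=(1,1)
10. t2 CAS -> counter=4 r=(3,3) succ=(1,1) retry=(1,2)

counter=4 r=(3,3) succ=(1,1) retry=(1,2)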